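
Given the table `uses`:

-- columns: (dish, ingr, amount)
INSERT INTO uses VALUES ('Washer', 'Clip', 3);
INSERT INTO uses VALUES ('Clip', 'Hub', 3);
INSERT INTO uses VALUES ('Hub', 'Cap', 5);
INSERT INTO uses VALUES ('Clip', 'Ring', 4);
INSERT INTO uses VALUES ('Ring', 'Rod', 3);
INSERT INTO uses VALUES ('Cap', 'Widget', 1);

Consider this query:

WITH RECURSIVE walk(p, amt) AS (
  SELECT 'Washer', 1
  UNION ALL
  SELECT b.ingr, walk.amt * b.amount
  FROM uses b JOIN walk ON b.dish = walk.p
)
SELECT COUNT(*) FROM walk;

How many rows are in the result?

7

Base: (Washer, amt=1).
Iteration 1: components of {Washer} -> Clip = 1*3 = 3.
Iteration 2: components of {Clip} -> Hub = 3*3 = 9, Ring = 3*4 = 12.
Iteration 3: components of {Hub,Ring} -> Cap = 9*5 = 45, Rod = 12*3 = 36.
Iteration 4: components of {Cap,Rod} -> Widget = 45*1 = 45.
Iteration 5: no further components; recursion stops.
Total rows emitted: 7.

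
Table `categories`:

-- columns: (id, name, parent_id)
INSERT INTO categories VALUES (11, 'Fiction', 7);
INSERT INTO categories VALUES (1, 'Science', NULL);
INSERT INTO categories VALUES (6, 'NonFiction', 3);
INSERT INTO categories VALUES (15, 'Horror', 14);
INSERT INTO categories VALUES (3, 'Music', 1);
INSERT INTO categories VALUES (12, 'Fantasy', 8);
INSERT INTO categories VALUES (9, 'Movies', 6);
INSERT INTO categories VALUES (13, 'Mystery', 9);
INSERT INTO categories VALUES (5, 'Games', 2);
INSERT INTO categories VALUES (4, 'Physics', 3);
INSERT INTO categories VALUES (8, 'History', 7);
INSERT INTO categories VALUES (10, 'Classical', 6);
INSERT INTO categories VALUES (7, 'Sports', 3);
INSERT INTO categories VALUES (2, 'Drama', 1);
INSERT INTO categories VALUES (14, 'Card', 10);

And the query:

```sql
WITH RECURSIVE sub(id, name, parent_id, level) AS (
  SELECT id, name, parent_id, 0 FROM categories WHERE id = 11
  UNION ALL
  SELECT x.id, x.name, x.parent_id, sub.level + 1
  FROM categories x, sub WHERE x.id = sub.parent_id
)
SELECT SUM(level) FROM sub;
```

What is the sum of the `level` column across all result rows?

6

Base: id=11 (Fiction), parent_id=7, level 0.
Iteration 1: join on id=7 -> Sports (id 7, parent_id=3, level 1).
Iteration 2: join on id=3 -> Music (id 3, parent_id=1, level 2).
Iteration 3: join on id=1 -> Science (id 1, parent_id=NULL, level 3).
Iteration 4: parent_id is NULL; no match; recursion stops.
SUM(level) = 0 + 1 + 2 + 3 = 6.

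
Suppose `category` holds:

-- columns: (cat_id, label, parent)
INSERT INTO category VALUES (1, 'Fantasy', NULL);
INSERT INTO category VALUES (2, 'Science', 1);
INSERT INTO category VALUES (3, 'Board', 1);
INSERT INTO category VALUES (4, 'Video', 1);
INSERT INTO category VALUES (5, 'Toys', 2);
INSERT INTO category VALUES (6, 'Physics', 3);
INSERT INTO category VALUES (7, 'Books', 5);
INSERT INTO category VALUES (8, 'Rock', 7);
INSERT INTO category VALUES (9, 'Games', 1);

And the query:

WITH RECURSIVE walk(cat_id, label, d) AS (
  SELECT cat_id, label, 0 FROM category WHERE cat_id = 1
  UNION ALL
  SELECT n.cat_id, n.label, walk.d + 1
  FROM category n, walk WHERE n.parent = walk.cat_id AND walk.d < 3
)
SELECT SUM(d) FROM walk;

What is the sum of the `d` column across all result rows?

Base: cat_id=1 (Fantasy) at d 0.
Iteration 1: rows with parent in {1} -> Science (id 2, d 1), Board (id 3, d 1), Video (id 4, d 1), Games (id 9, d 1).
Iteration 2: rows with parent in {2,3,4,9} -> Toys (id 5, d 2), Physics (id 6, d 2).
Iteration 3: rows with parent in {5,6} -> Books (id 7, d 3).
Iteration 4: d < 3 fails for all current rows; recursion stops.
SUM(d) = 0 + 1 + 1 + 1 + 1 + 2 + 2 + 3 = 11.

11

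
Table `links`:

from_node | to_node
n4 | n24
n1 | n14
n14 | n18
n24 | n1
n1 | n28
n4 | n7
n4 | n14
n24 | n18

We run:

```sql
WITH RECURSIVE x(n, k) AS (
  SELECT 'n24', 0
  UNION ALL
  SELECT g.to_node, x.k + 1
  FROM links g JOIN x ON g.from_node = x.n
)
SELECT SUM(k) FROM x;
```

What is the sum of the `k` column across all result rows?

9

Base: (n24, k=0).
Iteration 1: edges from {n24} -> (n1, k=1), (n18, k=1).
Iteration 2: edges from {n1,n18} -> (n14, k=2), (n28, k=2).
Iteration 3: edges from {n14,n28} -> (n18, k=3).
Iteration 4: no outgoing edges from {n18}; recursion stops.
SUM(k) = 0 + 1 + 1 + 2 + 2 + 3 = 9.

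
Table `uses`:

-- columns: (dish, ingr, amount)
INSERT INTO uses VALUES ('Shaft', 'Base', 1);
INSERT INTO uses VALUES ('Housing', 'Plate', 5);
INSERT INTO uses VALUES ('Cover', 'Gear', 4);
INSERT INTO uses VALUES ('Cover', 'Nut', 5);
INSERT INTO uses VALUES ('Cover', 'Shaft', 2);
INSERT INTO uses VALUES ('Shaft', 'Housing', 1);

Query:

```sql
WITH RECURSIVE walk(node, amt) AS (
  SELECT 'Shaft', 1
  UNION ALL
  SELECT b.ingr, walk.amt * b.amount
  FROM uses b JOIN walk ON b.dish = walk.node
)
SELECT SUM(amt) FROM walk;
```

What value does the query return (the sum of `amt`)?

Base: (Shaft, amt=1).
Iteration 1: components of {Shaft} -> Base = 1*1 = 1, Housing = 1*1 = 1.
Iteration 2: components of {Base,Housing} -> Plate = 1*5 = 5.
Iteration 3: no further components; recursion stops.
SUM(amt) = 1 + 1 + 1 + 5 = 8.

8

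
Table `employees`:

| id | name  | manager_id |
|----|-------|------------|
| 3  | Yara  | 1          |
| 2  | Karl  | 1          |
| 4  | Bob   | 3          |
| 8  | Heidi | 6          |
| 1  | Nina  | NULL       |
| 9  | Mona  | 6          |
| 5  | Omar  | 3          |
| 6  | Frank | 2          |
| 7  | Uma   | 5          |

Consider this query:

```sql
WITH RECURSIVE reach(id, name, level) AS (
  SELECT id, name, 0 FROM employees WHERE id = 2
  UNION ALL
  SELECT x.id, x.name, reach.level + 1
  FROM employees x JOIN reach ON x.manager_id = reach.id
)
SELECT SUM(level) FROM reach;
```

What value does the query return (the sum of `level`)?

Base: id=2 (Karl) at level 0.
Iteration 1: rows with manager_id in {2} -> Frank (id 6, level 1).
Iteration 2: rows with manager_id in {6} -> Heidi (id 8, level 2), Mona (id 9, level 2).
Iteration 3: no rows with manager_id in {8,9}; recursion stops.
SUM(level) = 0 + 1 + 2 + 2 = 5.

5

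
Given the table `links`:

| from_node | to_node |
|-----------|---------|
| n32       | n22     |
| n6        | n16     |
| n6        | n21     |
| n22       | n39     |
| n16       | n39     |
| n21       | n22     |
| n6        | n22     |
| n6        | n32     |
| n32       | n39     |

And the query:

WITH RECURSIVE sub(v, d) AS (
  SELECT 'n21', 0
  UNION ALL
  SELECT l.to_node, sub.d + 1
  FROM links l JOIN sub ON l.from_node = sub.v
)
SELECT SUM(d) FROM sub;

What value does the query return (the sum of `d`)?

3

Base: (n21, d=0).
Iteration 1: edges from {n21} -> (n22, d=1).
Iteration 2: edges from {n22} -> (n39, d=2).
Iteration 3: no outgoing edges from {n39}; recursion stops.
SUM(d) = 0 + 1 + 2 = 3.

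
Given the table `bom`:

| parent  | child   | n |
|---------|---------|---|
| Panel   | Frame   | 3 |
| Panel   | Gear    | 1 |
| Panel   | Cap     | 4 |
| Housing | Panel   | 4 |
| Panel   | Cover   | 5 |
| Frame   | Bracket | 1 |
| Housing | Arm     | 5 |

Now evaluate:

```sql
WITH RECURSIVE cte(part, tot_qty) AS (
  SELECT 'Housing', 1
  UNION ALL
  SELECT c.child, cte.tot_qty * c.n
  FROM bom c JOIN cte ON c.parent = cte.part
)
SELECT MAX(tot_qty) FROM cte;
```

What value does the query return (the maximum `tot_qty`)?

20

Base: (Housing, tot_qty=1).
Iteration 1: components of {Housing} -> Arm = 1*5 = 5, Panel = 1*4 = 4.
Iteration 2: components of {Arm,Panel} -> Cap = 4*4 = 16, Cover = 4*5 = 20, Frame = 4*3 = 12, Gear = 4*1 = 4.
Iteration 3: components of {Cap,Cover,Frame,Gear} -> Bracket = 12*1 = 12.
Iteration 4: no further components; recursion stops.
tot_qty values: 1, 4, 5, 4, 20, 12, 16, 12; the maximum is 20.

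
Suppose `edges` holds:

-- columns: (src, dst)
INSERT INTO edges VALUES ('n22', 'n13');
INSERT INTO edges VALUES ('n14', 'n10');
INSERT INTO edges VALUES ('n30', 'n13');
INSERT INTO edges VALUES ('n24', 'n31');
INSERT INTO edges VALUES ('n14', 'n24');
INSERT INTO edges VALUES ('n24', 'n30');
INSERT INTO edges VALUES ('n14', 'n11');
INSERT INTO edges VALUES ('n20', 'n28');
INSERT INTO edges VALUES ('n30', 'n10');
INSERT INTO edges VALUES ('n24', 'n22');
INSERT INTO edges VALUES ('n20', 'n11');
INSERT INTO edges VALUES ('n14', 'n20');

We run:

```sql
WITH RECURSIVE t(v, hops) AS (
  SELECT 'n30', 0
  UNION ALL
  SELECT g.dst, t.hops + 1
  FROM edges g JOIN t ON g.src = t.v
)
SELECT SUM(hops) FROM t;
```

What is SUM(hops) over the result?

Base: (n30, hops=0).
Iteration 1: edges from {n30} -> (n10, hops=1), (n13, hops=1).
Iteration 2: no outgoing edges from {n10,n13}; recursion stops.
SUM(hops) = 0 + 1 + 1 = 2.

2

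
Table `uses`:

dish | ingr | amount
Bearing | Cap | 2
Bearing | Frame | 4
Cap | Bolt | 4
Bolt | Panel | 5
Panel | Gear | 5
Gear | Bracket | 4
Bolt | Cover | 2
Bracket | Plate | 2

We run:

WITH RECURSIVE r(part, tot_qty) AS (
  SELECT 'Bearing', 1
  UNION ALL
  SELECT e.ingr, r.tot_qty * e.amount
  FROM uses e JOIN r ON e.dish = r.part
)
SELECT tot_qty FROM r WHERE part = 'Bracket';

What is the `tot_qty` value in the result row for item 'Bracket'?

Base: (Bearing, tot_qty=1).
Iteration 1: components of {Bearing} -> Cap = 1*2 = 2, Frame = 1*4 = 4.
Iteration 2: components of {Cap,Frame} -> Bolt = 2*4 = 8.
Iteration 3: components of {Bolt} -> Cover = 8*2 = 16, Panel = 8*5 = 40.
Iteration 4: components of {Cover,Panel} -> Gear = 40*5 = 200.
Iteration 5: components of {Gear} -> Bracket = 200*4 = 800.
Iteration 6: components of {Bracket} -> Plate = 800*2 = 1600.
Iteration 7: no further components; recursion stops.

800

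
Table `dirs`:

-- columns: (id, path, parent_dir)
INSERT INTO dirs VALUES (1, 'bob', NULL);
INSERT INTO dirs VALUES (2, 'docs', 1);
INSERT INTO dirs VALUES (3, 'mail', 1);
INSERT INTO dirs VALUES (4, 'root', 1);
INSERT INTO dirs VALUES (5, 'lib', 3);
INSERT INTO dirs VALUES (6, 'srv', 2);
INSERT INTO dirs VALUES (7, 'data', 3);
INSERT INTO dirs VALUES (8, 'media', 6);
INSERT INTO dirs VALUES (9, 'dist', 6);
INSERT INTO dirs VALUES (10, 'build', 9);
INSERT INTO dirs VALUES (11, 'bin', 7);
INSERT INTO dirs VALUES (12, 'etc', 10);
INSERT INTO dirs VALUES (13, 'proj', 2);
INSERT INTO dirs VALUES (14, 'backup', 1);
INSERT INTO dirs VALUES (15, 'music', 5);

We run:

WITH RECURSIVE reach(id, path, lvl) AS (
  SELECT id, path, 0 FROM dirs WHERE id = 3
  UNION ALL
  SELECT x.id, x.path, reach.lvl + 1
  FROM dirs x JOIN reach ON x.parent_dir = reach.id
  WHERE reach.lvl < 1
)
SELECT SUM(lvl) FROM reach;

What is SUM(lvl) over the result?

Base: id=3 (mail) at lvl 0.
Iteration 1: rows with parent_dir in {3} -> lib (id 5, lvl 1), data (id 7, lvl 1).
Iteration 2: lvl < 1 fails for all current rows; recursion stops.
SUM(lvl) = 0 + 1 + 1 = 2.

2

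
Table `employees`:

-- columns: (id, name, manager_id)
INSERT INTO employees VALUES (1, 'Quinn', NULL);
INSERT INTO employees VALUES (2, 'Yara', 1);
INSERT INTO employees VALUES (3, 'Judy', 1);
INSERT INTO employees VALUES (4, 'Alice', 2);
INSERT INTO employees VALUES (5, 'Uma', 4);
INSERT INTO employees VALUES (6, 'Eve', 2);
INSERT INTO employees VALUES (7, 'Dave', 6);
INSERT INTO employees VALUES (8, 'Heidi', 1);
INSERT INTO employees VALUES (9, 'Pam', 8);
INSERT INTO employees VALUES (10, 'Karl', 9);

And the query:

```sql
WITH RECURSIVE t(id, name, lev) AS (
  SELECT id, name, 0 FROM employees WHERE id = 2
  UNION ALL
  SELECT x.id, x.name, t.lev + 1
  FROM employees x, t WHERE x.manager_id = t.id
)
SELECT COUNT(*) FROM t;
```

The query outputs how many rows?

Base: id=2 (Yara) at lev 0.
Iteration 1: rows with manager_id in {2} -> Alice (id 4, lev 1), Eve (id 6, lev 1).
Iteration 2: rows with manager_id in {4,6} -> Uma (id 5, lev 2), Dave (id 7, lev 2).
Iteration 3: no rows with manager_id in {5,7}; recursion stops.
Total rows emitted: 5.

5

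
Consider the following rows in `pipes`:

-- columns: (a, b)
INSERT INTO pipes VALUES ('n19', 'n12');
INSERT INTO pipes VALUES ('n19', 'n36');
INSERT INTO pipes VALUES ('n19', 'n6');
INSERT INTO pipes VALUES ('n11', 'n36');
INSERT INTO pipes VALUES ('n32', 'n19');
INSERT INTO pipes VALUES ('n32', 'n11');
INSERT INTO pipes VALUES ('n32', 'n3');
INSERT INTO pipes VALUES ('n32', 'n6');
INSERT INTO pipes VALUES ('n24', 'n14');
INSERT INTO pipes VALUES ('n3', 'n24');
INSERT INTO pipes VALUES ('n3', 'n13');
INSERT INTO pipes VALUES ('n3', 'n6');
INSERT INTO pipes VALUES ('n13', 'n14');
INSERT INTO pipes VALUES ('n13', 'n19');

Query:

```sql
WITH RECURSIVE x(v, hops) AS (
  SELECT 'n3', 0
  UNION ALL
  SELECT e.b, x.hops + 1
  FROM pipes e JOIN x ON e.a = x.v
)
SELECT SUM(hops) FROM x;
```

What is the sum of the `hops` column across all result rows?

18

Base: (n3, hops=0).
Iteration 1: edges from {n3} -> (n13, hops=1), (n24, hops=1), (n6, hops=1).
Iteration 2: edges from {n13,n24,n6} -> (n14, hops=2) x2, (n19, hops=2). [UNION ALL keeps all 3 new rows, including repeats]
Iteration 3: edges from {n14,n19} -> (n12, hops=3), (n36, hops=3), (n6, hops=3).
Iteration 4: no outgoing edges from {n12,n36,n6}; recursion stops.
SUM(hops) = 0 + 1 + 1 + 1 + 2 + 2 + 2 + 3 + 3 + 3 = 18.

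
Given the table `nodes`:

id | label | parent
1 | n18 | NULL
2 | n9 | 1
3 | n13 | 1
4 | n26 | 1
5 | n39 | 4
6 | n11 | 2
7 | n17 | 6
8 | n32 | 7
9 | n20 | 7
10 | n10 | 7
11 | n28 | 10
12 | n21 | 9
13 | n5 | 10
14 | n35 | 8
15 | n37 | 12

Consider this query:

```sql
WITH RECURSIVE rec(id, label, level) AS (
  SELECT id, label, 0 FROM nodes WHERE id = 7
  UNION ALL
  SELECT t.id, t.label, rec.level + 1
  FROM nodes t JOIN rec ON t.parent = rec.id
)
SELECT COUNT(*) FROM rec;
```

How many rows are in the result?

Base: id=7 (n17) at level 0.
Iteration 1: rows with parent in {7} -> n32 (id 8, level 1), n20 (id 9, level 1), n10 (id 10, level 1).
Iteration 2: rows with parent in {8,9,10} -> n28 (id 11, level 2), n21 (id 12, level 2), n5 (id 13, level 2), n35 (id 14, level 2).
Iteration 3: rows with parent in {11,12,13,14} -> n37 (id 15, level 3).
Iteration 4: no rows with parent in {15}; recursion stops.
Total rows emitted: 9.

9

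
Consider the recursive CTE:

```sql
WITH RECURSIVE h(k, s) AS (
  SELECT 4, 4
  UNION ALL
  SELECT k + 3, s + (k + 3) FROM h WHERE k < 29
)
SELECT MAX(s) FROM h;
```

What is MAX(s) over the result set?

175

Base: k=4, s=4.
Iteration 1: 4 < 29 holds -> k = 4 + 3 = 7, s = 4 + 7 = 11.
Iteration 2: 7 < 29 holds -> k = 7 + 3 = 10, s = 11 + 10 = 21.
Iteration 3: 10 < 29 holds -> k = 10 + 3 = 13, s = 21 + 13 = 34.
Iteration 4: 13 < 29 holds -> k = 13 + 3 = 16, s = 34 + 16 = 50.
Iteration 5: 16 < 29 holds -> k = 16 + 3 = 19, s = 50 + 19 = 69.
Iteration 6: 19 < 29 holds -> k = 19 + 3 = 22, s = 69 + 22 = 91.
Iteration 7: 22 < 29 holds -> k = 22 + 3 = 25, s = 91 + 25 = 116.
Iteration 8: 25 < 29 holds -> k = 25 + 3 = 28, s = 116 + 28 = 144.
Iteration 9: 28 < 29 holds -> k = 28 + 3 = 31, s = 144 + 31 = 175.
Iteration 10: 31 < 29 fails; recursion stops.
s values: 4, 11, 21, 34, 50, 69, 91, 116, 144, 175; the maximum is 175.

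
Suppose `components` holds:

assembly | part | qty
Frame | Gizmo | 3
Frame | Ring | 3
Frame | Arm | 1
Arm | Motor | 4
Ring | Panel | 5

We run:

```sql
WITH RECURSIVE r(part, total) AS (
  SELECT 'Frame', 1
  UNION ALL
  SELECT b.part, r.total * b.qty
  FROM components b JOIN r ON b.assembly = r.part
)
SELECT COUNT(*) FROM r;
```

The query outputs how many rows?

Base: (Frame, total=1).
Iteration 1: components of {Frame} -> Arm = 1*1 = 1, Gizmo = 1*3 = 3, Ring = 1*3 = 3.
Iteration 2: components of {Arm,Gizmo,Ring} -> Motor = 1*4 = 4, Panel = 3*5 = 15.
Iteration 3: no further components; recursion stops.
Total rows emitted: 6.

6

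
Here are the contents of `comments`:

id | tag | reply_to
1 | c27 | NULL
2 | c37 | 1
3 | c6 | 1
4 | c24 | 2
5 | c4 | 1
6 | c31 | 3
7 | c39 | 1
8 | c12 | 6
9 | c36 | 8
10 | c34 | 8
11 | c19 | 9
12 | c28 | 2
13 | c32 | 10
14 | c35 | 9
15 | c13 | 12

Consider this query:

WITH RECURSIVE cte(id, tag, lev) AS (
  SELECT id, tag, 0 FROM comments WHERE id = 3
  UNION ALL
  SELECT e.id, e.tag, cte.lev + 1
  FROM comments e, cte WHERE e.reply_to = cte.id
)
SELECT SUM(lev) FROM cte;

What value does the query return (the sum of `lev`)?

21

Base: id=3 (c6) at lev 0.
Iteration 1: rows with reply_to in {3} -> c31 (id 6, lev 1).
Iteration 2: rows with reply_to in {6} -> c12 (id 8, lev 2).
Iteration 3: rows with reply_to in {8} -> c36 (id 9, lev 3), c34 (id 10, lev 3).
Iteration 4: rows with reply_to in {9,10} -> c19 (id 11, lev 4), c32 (id 13, lev 4), c35 (id 14, lev 4).
Iteration 5: no rows with reply_to in {11,13,14}; recursion stops.
SUM(lev) = 0 + 1 + 2 + 3 + 3 + 4 + 4 + 4 = 21.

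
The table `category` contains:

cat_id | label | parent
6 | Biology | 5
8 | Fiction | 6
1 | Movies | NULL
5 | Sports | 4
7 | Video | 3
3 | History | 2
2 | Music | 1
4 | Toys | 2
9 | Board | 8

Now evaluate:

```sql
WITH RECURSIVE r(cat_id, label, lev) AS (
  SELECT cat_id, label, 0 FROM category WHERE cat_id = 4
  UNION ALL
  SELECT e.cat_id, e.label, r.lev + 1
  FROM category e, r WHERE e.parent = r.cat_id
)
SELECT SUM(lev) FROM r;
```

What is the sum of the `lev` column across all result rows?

10

Base: cat_id=4 (Toys) at lev 0.
Iteration 1: rows with parent in {4} -> Sports (id 5, lev 1).
Iteration 2: rows with parent in {5} -> Biology (id 6, lev 2).
Iteration 3: rows with parent in {6} -> Fiction (id 8, lev 3).
Iteration 4: rows with parent in {8} -> Board (id 9, lev 4).
Iteration 5: no rows with parent in {9}; recursion stops.
SUM(lev) = 0 + 1 + 2 + 3 + 4 = 10.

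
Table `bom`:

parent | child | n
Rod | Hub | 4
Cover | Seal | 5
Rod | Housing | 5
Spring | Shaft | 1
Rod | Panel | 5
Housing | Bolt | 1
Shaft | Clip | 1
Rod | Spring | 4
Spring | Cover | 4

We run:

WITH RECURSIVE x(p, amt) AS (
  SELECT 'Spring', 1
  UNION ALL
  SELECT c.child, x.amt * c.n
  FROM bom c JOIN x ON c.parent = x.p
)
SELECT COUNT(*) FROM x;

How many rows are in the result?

5

Base: (Spring, amt=1).
Iteration 1: components of {Spring} -> Cover = 1*4 = 4, Shaft = 1*1 = 1.
Iteration 2: components of {Cover,Shaft} -> Clip = 1*1 = 1, Seal = 4*5 = 20.
Iteration 3: no further components; recursion stops.
Total rows emitted: 5.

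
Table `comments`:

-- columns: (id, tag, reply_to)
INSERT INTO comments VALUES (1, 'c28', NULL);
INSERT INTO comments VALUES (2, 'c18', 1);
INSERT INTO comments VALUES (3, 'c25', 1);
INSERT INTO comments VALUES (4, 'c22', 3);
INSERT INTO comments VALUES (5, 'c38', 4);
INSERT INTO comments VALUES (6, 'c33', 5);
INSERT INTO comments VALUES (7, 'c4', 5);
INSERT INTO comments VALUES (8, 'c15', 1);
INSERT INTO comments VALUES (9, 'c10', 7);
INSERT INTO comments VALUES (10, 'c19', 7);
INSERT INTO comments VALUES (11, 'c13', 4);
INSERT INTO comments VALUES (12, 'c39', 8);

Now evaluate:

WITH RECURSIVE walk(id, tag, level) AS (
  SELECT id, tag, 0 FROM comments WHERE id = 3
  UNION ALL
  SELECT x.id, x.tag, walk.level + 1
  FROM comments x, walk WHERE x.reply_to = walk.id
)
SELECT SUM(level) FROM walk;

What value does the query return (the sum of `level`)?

19

Base: id=3 (c25) at level 0.
Iteration 1: rows with reply_to in {3} -> c22 (id 4, level 1).
Iteration 2: rows with reply_to in {4} -> c38 (id 5, level 2), c13 (id 11, level 2).
Iteration 3: rows with reply_to in {5,11} -> c33 (id 6, level 3), c4 (id 7, level 3).
Iteration 4: rows with reply_to in {6,7} -> c10 (id 9, level 4), c19 (id 10, level 4).
Iteration 5: no rows with reply_to in {9,10}; recursion stops.
SUM(level) = 0 + 1 + 2 + 2 + 3 + 3 + 4 + 4 = 19.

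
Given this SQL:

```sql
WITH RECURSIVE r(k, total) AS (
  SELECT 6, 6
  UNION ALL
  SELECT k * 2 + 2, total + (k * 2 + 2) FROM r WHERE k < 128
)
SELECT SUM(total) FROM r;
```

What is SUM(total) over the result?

Base: k=6, total=6.
Iteration 1: 6 < 128 holds -> k = 6 * 2 + 2 = 14, total = 6 + 14 = 20.
Iteration 2: 14 < 128 holds -> k = 14 * 2 + 2 = 30, total = 20 + 30 = 50.
Iteration 3: 30 < 128 holds -> k = 30 * 2 + 2 = 62, total = 50 + 62 = 112.
Iteration 4: 62 < 128 holds -> k = 62 * 2 + 2 = 126, total = 112 + 126 = 238.
Iteration 5: 126 < 128 holds -> k = 126 * 2 + 2 = 254, total = 238 + 254 = 492.
Iteration 6: 254 < 128 fails; recursion stops.
SUM(total) = 6 + 20 + 50 + 112 + 238 + 492 = 918.

918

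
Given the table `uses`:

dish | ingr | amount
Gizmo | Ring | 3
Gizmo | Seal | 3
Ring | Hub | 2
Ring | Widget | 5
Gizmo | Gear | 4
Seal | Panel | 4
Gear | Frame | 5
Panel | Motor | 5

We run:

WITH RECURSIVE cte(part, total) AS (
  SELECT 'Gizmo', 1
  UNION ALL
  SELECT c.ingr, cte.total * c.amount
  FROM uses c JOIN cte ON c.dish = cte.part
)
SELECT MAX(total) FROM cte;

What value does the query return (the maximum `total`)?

Base: (Gizmo, total=1).
Iteration 1: components of {Gizmo} -> Gear = 1*4 = 4, Ring = 1*3 = 3, Seal = 1*3 = 3.
Iteration 2: components of {Gear,Ring,Seal} -> Frame = 4*5 = 20, Hub = 3*2 = 6, Panel = 3*4 = 12, Widget = 3*5 = 15.
Iteration 3: components of {Frame,Hub,Panel,Widget} -> Motor = 12*5 = 60.
Iteration 4: no further components; recursion stops.
total values: 1, 3, 3, 4, 6, 15, 12, 20, 60; the maximum is 60.

60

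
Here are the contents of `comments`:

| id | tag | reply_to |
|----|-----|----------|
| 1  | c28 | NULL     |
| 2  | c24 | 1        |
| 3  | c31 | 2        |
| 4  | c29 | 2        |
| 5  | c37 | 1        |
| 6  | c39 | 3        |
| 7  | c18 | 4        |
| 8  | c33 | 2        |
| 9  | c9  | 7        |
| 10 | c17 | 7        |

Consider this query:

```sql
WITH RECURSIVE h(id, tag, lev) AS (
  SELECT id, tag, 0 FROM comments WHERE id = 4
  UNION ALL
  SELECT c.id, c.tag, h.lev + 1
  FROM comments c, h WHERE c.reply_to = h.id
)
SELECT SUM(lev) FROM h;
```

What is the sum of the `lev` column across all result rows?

Base: id=4 (c29) at lev 0.
Iteration 1: rows with reply_to in {4} -> c18 (id 7, lev 1).
Iteration 2: rows with reply_to in {7} -> c9 (id 9, lev 2), c17 (id 10, lev 2).
Iteration 3: no rows with reply_to in {9,10}; recursion stops.
SUM(lev) = 0 + 1 + 2 + 2 = 5.

5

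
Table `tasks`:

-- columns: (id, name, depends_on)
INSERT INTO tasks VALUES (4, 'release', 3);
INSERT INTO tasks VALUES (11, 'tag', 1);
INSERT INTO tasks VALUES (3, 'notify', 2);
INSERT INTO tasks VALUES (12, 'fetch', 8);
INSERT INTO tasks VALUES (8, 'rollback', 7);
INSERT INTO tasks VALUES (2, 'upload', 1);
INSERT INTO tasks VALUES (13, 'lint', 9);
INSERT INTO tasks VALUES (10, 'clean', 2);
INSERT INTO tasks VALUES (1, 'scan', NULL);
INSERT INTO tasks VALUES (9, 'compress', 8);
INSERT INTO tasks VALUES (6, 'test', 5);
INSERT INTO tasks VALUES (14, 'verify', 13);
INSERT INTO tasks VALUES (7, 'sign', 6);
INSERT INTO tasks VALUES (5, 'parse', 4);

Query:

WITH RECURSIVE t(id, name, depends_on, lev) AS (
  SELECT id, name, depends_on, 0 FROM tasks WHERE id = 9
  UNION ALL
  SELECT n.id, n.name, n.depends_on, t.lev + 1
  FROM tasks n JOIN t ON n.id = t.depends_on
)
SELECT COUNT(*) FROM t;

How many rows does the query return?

Base: id=9 (compress), depends_on=8, lev 0.
Iteration 1: join on id=8 -> rollback (id 8, depends_on=7, lev 1).
Iteration 2: join on id=7 -> sign (id 7, depends_on=6, lev 2).
Iteration 3: join on id=6 -> test (id 6, depends_on=5, lev 3).
Iteration 4: join on id=5 -> parse (id 5, depends_on=4, lev 4).
Iteration 5: join on id=4 -> release (id 4, depends_on=3, lev 5).
Iteration 6: join on id=3 -> notify (id 3, depends_on=2, lev 6).
Iteration 7: join on id=2 -> upload (id 2, depends_on=1, lev 7).
Iteration 8: join on id=1 -> scan (id 1, depends_on=NULL, lev 8).
Iteration 9: depends_on is NULL; no match; recursion stops.
Total rows emitted: 9.

9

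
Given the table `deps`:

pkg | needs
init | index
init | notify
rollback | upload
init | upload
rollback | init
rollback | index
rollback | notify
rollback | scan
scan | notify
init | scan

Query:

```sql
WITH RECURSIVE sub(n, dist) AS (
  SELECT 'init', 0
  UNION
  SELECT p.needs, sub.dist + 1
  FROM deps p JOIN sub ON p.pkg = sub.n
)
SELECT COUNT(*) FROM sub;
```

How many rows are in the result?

Base: (init, dist=0).
Iteration 1: edges from {init} -> (index, dist=1), (notify, dist=1), (scan, dist=1), (upload, dist=1).
Iteration 2: edges from {index,notify,scan,upload} -> (notify, dist=2).
Iteration 3: no outgoing edges from {notify}; recursion stops.
Total rows emitted: 6.

6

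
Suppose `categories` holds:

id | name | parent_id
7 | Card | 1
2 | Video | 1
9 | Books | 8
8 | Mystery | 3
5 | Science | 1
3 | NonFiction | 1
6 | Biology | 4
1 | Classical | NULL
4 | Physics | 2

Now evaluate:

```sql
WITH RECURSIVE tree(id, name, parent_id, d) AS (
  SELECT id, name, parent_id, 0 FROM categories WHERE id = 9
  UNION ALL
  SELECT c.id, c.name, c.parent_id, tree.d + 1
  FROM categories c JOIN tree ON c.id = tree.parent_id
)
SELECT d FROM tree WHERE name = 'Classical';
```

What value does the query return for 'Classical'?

3

Base: id=9 (Books), parent_id=8, d 0.
Iteration 1: join on id=8 -> Mystery (id 8, parent_id=3, d 1).
Iteration 2: join on id=3 -> NonFiction (id 3, parent_id=1, d 2).
Iteration 3: join on id=1 -> Classical (id 1, parent_id=NULL, d 3).
Iteration 4: parent_id is NULL; no match; recursion stops.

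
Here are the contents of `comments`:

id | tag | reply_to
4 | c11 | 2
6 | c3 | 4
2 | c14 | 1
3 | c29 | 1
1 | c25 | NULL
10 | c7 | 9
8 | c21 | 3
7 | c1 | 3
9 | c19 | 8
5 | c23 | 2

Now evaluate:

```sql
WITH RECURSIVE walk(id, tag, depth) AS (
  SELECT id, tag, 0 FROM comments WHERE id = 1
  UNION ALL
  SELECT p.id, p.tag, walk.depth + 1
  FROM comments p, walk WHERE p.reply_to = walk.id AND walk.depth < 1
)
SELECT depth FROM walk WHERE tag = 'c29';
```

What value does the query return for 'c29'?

Base: id=1 (c25) at depth 0.
Iteration 1: rows with reply_to in {1} -> c14 (id 2, depth 1), c29 (id 3, depth 1).
Iteration 2: depth < 1 fails for all current rows; recursion stops.

1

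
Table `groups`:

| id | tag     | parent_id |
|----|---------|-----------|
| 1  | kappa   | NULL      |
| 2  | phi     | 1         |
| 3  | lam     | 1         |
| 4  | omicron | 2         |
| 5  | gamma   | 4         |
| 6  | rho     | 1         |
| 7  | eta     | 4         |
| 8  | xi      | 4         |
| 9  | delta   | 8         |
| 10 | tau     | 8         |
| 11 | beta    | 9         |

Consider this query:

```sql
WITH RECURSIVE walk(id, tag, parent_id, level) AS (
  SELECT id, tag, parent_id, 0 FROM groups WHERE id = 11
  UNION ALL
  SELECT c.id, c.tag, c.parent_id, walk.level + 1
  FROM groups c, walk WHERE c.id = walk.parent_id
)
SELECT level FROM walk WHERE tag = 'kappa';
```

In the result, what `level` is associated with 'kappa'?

5

Base: id=11 (beta), parent_id=9, level 0.
Iteration 1: join on id=9 -> delta (id 9, parent_id=8, level 1).
Iteration 2: join on id=8 -> xi (id 8, parent_id=4, level 2).
Iteration 3: join on id=4 -> omicron (id 4, parent_id=2, level 3).
Iteration 4: join on id=2 -> phi (id 2, parent_id=1, level 4).
Iteration 5: join on id=1 -> kappa (id 1, parent_id=NULL, level 5).
Iteration 6: parent_id is NULL; no match; recursion stops.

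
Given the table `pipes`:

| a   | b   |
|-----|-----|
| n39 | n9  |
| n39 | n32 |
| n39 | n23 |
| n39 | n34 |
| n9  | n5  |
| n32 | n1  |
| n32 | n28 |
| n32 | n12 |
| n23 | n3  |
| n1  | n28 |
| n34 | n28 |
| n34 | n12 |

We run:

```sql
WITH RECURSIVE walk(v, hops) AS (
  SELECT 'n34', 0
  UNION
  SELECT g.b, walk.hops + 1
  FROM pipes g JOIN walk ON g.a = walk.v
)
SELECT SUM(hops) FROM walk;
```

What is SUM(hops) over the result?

Base: (n34, hops=0).
Iteration 1: edges from {n34} -> (n12, hops=1), (n28, hops=1).
Iteration 2: no outgoing edges from {n12,n28}; recursion stops.
SUM(hops) = 0 + 1 + 1 = 2.

2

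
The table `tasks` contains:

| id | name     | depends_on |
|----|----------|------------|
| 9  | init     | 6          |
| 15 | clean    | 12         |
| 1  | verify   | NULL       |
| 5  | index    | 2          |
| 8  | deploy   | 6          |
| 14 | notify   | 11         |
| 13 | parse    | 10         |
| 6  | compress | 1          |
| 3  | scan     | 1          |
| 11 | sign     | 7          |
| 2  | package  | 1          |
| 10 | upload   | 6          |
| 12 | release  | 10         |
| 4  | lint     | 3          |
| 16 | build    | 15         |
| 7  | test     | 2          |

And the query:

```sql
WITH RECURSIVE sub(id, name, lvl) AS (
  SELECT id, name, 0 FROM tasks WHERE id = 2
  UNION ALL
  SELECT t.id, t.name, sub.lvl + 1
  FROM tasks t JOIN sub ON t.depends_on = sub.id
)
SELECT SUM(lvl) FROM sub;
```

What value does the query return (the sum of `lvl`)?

Base: id=2 (package) at lvl 0.
Iteration 1: rows with depends_on in {2} -> index (id 5, lvl 1), test (id 7, lvl 1).
Iteration 2: rows with depends_on in {5,7} -> sign (id 11, lvl 2).
Iteration 3: rows with depends_on in {11} -> notify (id 14, lvl 3).
Iteration 4: no rows with depends_on in {14}; recursion stops.
SUM(lvl) = 0 + 1 + 1 + 2 + 3 = 7.

7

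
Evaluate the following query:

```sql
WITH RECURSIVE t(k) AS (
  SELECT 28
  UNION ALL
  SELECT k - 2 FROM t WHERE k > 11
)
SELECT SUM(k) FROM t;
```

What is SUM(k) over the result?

Base: k=28.
Iteration 1: 28 > 11 holds -> k = 28 - 2 = 26.
Iteration 2: 26 > 11 holds -> k = 26 - 2 = 24.
Iteration 3: 24 > 11 holds -> k = 24 - 2 = 22.
Iteration 4: 22 > 11 holds -> k = 22 - 2 = 20.
Iteration 5: 20 > 11 holds -> k = 20 - 2 = 18.
Iteration 6: 18 > 11 holds -> k = 18 - 2 = 16.
Iteration 7: 16 > 11 holds -> k = 16 - 2 = 14.
Iteration 8: 14 > 11 holds -> k = 14 - 2 = 12.
Iteration 9: 12 > 11 holds -> k = 12 - 2 = 10.
Iteration 10: 10 > 11 fails; recursion stops.
SUM(k) = 28 + 26 + 24 + 22 + 20 + 18 + 16 + 14 + 12 + 10 = 190.

190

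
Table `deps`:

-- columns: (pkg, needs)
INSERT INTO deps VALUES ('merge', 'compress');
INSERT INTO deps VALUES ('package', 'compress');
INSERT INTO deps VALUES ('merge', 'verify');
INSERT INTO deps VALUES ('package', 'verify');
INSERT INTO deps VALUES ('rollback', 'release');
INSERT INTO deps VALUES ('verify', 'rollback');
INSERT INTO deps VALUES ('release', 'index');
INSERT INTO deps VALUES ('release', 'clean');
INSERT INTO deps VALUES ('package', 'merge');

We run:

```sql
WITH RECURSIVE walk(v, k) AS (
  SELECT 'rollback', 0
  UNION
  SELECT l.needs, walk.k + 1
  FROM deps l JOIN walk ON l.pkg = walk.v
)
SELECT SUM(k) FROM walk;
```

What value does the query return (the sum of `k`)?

Base: (rollback, k=0).
Iteration 1: edges from {rollback} -> (release, k=1).
Iteration 2: edges from {release} -> (clean, k=2), (index, k=2).
Iteration 3: no outgoing edges from {clean,index}; recursion stops.
SUM(k) = 0 + 1 + 2 + 2 = 5.

5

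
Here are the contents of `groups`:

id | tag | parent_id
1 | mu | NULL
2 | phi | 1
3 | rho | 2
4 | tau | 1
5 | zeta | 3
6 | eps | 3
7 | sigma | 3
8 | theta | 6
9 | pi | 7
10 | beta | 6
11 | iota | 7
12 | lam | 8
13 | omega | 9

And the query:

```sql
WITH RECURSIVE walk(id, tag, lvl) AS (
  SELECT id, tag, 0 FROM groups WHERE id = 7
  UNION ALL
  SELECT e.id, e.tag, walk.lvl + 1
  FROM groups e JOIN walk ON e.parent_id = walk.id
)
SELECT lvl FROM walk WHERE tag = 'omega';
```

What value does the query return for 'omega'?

Base: id=7 (sigma) at lvl 0.
Iteration 1: rows with parent_id in {7} -> pi (id 9, lvl 1), iota (id 11, lvl 1).
Iteration 2: rows with parent_id in {9,11} -> omega (id 13, lvl 2).
Iteration 3: no rows with parent_id in {13}; recursion stops.

2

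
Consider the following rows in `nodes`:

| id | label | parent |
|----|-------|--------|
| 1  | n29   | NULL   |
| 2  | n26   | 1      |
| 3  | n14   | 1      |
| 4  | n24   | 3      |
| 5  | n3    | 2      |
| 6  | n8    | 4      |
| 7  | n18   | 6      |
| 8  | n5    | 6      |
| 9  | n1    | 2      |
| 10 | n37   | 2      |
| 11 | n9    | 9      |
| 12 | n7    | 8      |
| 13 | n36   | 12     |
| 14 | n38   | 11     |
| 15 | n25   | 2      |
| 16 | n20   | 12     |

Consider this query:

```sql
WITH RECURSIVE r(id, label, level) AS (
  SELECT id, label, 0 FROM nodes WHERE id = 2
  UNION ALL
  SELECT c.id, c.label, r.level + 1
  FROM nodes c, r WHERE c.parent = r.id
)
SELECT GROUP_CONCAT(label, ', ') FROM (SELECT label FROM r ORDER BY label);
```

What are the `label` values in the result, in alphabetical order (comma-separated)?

Base: id=2 (n26) at level 0.
Iteration 1: rows with parent in {2} -> n3 (id 5, level 1), n1 (id 9, level 1), n37 (id 10, level 1), n25 (id 15, level 1).
Iteration 2: rows with parent in {5,9,10,15} -> n9 (id 11, level 2).
Iteration 3: rows with parent in {11} -> n38 (id 14, level 3).
Iteration 4: no rows with parent in {14}; recursion stops.

n1, n25, n26, n3, n37, n38, n9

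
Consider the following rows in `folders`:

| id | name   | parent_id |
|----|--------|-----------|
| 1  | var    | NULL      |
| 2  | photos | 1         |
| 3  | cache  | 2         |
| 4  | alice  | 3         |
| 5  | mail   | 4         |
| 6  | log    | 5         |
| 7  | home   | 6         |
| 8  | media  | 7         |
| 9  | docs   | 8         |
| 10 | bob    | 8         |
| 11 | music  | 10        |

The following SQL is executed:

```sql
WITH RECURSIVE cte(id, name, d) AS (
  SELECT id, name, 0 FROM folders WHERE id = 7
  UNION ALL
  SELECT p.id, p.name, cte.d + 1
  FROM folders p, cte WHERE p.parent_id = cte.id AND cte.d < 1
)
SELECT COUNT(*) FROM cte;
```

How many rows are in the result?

Base: id=7 (home) at d 0.
Iteration 1: rows with parent_id in {7} -> media (id 8, d 1).
Iteration 2: d < 1 fails for all current rows; recursion stops.
Total rows emitted: 2.

2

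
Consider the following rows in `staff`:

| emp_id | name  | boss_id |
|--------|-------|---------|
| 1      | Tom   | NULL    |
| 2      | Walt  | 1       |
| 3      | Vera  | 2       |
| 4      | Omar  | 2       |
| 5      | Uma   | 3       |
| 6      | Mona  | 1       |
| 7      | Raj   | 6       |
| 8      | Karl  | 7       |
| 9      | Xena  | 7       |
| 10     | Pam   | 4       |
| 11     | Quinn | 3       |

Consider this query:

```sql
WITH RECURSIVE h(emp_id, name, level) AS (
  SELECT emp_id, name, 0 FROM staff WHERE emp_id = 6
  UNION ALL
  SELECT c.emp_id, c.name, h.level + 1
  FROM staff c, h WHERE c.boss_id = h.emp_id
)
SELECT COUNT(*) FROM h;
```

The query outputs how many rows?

4

Base: emp_id=6 (Mona) at level 0.
Iteration 1: rows with boss_id in {6} -> Raj (id 7, level 1).
Iteration 2: rows with boss_id in {7} -> Karl (id 8, level 2), Xena (id 9, level 2).
Iteration 3: no rows with boss_id in {8,9}; recursion stops.
Total rows emitted: 4.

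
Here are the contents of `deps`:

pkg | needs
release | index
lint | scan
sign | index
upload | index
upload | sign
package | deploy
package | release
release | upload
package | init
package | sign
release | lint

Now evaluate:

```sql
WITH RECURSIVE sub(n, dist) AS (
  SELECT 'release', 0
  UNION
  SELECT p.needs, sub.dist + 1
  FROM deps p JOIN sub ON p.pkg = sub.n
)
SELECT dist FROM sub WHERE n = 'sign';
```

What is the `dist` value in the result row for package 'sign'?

Base: (release, dist=0).
Iteration 1: edges from {release} -> (index, dist=1), (lint, dist=1), (upload, dist=1).
Iteration 2: edges from {index,lint,upload} -> (index, dist=2), (scan, dist=2), (sign, dist=2).
Iteration 3: edges from {index,scan,sign} -> (index, dist=3).
Iteration 4: no outgoing edges from {index}; recursion stops.

2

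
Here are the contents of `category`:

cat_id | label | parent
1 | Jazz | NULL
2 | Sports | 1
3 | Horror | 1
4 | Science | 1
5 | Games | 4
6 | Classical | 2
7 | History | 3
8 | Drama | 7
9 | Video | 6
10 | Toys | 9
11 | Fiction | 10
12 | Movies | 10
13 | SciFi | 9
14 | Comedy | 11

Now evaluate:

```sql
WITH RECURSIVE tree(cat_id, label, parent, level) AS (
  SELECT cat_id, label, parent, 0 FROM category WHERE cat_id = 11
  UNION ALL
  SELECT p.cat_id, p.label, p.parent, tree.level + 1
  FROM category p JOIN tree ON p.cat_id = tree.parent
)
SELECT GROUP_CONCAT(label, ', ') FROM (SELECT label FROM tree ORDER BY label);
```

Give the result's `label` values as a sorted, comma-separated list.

Base: cat_id=11 (Fiction), parent=10, level 0.
Iteration 1: join on cat_id=10 -> Toys (id 10, parent=9, level 1).
Iteration 2: join on cat_id=9 -> Video (id 9, parent=6, level 2).
Iteration 3: join on cat_id=6 -> Classical (id 6, parent=2, level 3).
Iteration 4: join on cat_id=2 -> Sports (id 2, parent=1, level 4).
Iteration 5: join on cat_id=1 -> Jazz (id 1, parent=NULL, level 5).
Iteration 6: parent is NULL; no match; recursion stops.

Classical, Fiction, Jazz, Sports, Toys, Video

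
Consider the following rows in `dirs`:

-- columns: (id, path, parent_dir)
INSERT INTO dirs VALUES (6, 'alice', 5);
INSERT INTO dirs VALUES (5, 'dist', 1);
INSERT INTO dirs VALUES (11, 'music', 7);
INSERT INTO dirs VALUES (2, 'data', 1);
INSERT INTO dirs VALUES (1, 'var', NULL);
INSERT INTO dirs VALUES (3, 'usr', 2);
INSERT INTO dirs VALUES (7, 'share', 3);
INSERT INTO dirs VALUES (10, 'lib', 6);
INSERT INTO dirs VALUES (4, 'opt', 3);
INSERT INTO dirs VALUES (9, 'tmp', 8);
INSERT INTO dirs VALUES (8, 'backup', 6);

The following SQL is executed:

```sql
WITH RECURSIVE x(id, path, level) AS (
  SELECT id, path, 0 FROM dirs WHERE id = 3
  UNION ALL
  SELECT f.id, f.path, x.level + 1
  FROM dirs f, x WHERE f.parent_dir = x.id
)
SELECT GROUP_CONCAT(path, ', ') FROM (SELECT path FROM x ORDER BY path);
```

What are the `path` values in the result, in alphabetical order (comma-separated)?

music, opt, share, usr

Base: id=3 (usr) at level 0.
Iteration 1: rows with parent_dir in {3} -> opt (id 4, level 1), share (id 7, level 1).
Iteration 2: rows with parent_dir in {4,7} -> music (id 11, level 2).
Iteration 3: no rows with parent_dir in {11}; recursion stops.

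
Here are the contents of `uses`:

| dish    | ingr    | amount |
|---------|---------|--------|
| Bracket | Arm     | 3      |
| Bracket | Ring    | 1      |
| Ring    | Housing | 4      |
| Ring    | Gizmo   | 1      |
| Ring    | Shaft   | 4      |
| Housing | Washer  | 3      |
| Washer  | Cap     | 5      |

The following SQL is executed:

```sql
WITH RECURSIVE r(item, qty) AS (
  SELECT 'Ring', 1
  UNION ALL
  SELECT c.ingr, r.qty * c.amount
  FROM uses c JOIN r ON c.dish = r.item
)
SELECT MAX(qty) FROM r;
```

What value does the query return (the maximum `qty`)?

60

Base: (Ring, qty=1).
Iteration 1: components of {Ring} -> Gizmo = 1*1 = 1, Housing = 1*4 = 4, Shaft = 1*4 = 4.
Iteration 2: components of {Gizmo,Housing,Shaft} -> Washer = 4*3 = 12.
Iteration 3: components of {Washer} -> Cap = 12*5 = 60.
Iteration 4: no further components; recursion stops.
qty values: 1, 4, 1, 4, 12, 60; the maximum is 60.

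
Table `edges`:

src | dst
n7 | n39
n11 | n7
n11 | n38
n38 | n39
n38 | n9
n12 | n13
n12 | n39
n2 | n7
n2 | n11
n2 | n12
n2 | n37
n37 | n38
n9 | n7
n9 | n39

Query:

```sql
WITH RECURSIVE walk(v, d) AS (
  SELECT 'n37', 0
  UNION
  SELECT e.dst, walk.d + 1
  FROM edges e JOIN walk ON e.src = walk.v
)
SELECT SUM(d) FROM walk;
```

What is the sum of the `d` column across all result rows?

15

Base: (n37, d=0).
Iteration 1: edges from {n37} -> (n38, d=1).
Iteration 2: edges from {n38} -> (n39, d=2), (n9, d=2).
Iteration 3: edges from {n39,n9} -> (n39, d=3), (n7, d=3).
Iteration 4: edges from {n39,n7} -> (n39, d=4).
Iteration 5: no outgoing edges from {n39}; recursion stops.
SUM(d) = 0 + 1 + 2 + 2 + 3 + 3 + 4 = 15.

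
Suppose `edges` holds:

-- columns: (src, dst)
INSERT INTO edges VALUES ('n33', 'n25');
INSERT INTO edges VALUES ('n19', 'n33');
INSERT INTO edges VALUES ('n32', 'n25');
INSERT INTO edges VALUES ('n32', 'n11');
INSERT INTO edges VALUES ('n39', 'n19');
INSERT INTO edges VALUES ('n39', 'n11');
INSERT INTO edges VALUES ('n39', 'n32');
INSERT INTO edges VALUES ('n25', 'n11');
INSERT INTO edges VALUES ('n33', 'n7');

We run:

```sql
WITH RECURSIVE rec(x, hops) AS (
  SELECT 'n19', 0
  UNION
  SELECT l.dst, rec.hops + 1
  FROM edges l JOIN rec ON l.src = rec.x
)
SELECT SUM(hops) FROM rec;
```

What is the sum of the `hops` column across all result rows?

Base: (n19, hops=0).
Iteration 1: edges from {n19} -> (n33, hops=1).
Iteration 2: edges from {n33} -> (n25, hops=2), (n7, hops=2).
Iteration 3: edges from {n25,n7} -> (n11, hops=3).
Iteration 4: no outgoing edges from {n11}; recursion stops.
SUM(hops) = 0 + 1 + 2 + 2 + 3 = 8.

8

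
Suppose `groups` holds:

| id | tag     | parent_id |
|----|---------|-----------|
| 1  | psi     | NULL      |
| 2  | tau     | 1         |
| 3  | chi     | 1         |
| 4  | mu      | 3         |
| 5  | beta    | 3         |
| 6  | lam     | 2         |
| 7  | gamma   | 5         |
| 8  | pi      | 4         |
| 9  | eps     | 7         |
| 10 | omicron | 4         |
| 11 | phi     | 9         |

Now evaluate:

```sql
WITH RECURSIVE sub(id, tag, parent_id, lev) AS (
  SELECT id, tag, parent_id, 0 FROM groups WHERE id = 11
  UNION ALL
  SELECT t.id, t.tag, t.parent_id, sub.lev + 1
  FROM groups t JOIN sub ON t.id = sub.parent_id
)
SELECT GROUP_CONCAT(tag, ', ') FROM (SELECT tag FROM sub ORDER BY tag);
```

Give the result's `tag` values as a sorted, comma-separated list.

beta, chi, eps, gamma, phi, psi

Base: id=11 (phi), parent_id=9, lev 0.
Iteration 1: join on id=9 -> eps (id 9, parent_id=7, lev 1).
Iteration 2: join on id=7 -> gamma (id 7, parent_id=5, lev 2).
Iteration 3: join on id=5 -> beta (id 5, parent_id=3, lev 3).
Iteration 4: join on id=3 -> chi (id 3, parent_id=1, lev 4).
Iteration 5: join on id=1 -> psi (id 1, parent_id=NULL, lev 5).
Iteration 6: parent_id is NULL; no match; recursion stops.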